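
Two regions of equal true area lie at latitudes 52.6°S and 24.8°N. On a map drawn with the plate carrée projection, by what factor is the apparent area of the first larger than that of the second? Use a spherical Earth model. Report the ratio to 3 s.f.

1.49

For the equirectangular projection with φ₀ = 0 (plate carrée), h = 1 along meridians and k = sec φ along parallels.
Areal scale at 52.6°: h·k = 1.000 × 1.646 = 1.646.
Areal scale at 24.8°: h·k = 1.000 × 1.102 = 1.102.
Ratio = 1.646/1.102 ≈ 1.49.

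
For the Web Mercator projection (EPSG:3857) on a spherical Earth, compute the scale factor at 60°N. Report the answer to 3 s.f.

The Mercator projection is conformal; its linear scale factor is the same in every direction and equals sec φ = 1/cos φ.
k = 1/cos 60° = 1/0.5000 = 2.000.

2.00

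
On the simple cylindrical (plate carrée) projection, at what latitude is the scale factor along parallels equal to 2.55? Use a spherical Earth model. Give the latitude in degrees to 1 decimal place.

Plate carrée: h = 1, k = sec φ along parallels.
sec φ = 2.55  ⇒  cos φ = 0.3922  ⇒  φ ≈ 66.9°.

66.9°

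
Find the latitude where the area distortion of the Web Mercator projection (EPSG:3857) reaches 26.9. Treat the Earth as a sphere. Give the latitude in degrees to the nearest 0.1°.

Mercator areal scale is sec²φ.
sec²φ = 26.9  ⇒  cos²φ = 0.03717  ⇒  cos φ = 0.1928.
φ = arccos(0.1928) ≈ 78.9°.

78.9°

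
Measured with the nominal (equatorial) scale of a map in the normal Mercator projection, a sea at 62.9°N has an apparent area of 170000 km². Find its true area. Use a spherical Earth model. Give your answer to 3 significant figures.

35300 km²

For Mercator, h = k = sec φ (a conformal cylindrical projection has a single point scale, 1/cos φ).
Areal scale = k² = sec²φ = 1/cos²(62.9°) = 1/0.4555² = 4.819.
True area = apparent / (areal scale) = 170000 / 4.819 ≈ 35300 km².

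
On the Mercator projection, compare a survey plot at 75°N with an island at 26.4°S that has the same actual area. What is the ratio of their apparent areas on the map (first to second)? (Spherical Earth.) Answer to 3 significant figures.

Mercator is conformal with k = sec φ, so areal scale = k² = sec²φ.
At 75°: sec²(75°) = 1/0.2588² = 14.93.
At 26.4°: sec²(26.4°) = 1/0.8957² = 1.246.
Ratio = 14.93/1.246 = cos²(26.4°)/cos²(75°) ≈ 12.0.

12.0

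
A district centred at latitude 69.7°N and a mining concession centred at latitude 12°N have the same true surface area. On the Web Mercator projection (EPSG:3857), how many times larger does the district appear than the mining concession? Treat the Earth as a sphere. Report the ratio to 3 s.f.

7.95

Mercator areal scale is sec²φ.
At 69.7°: sec²(69.7°) = 1/0.3469² = 8.308.
At 12°: sec²(12°) = 1/0.9781² = 1.045.
Ratio = 8.308/1.045 = cos²(12°)/cos²(69.7°) ≈ 7.95.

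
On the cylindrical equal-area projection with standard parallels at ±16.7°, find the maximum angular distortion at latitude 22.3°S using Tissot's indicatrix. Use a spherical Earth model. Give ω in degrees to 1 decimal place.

For cylindrical equal-area with standard parallel φ₀, h = cos φ / cos φ₀ and k = cos φ₀ / cos φ, so h·k = 1.
At 22.3°: h = 0.9660, k = 1.035; principal scales a = 1.035, b = 0.9660.
sin(ω/2) = (a − b)/(a + b) = 0.06930/2.001 = 0.03463, so ω = 2 arcsin(0.03463) ≈ 4.0°.

4.0°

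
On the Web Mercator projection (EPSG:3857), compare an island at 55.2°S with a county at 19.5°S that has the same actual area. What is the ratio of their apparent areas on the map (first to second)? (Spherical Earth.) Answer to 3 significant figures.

2.73

Mercator areal scale is sec²φ.
At 55.2°: sec²(55.2°) = 1/0.5707² = 3.070.
At 19.5°: sec²(19.5°) = 1/0.9426² = 1.125.
Ratio = 3.070/1.125 = cos²(19.5°)/cos²(55.2°) ≈ 2.73.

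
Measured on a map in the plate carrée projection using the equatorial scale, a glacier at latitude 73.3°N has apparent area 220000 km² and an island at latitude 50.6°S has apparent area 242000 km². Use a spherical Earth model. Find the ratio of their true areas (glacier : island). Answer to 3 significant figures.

0.412

On the plate carrée, areal scale = h·k = 1 × sec φ, so true area = apparent × cos φ.
True area of glacier: 220000 × cos(73.3°) = 220000 × 0.2874 = 63220 km².
True area of island: 242000 × cos(50.6°) = 242000 × 0.6347 = 153600 km².
Ratio = 63220 / 153600 ≈ 0.412.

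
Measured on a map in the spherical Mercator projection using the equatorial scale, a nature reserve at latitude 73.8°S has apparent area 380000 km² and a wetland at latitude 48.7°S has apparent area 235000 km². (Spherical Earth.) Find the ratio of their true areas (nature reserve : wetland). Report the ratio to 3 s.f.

On Mercator the areal scale is sec²φ, so true area = apparent × cos²φ.
True area of nature reserve: 380000 × cos²(73.8°) = 380000 × 0.07784 = 29580 km².
True area of wetland: 235000 × cos²(48.7°) = 235000 × 0.4356 = 102400 km².
Ratio = 29580 / 102400 ≈ 0.289.

0.289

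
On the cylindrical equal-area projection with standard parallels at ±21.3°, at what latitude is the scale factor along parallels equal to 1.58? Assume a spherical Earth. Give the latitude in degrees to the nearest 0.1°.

53.9°

For cylindrical equal-area with standard parallel φ₀, h = cos φ / cos φ₀ and k = cos φ₀ / cos φ, so h·k = 1.
k = cos φ₀ / cos φ = 1.58  ⇒  cos φ = cos 21.3° / 1.58 = 0.5897.
φ = arccos(0.5897) ≈ 53.9°.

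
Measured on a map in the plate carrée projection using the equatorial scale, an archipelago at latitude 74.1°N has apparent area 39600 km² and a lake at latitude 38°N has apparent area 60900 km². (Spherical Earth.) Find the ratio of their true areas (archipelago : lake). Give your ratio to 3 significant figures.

On the plate carrée, areal scale = h·k = 1 × sec φ, so true area = apparent × cos φ.
True area of archipelago: 39600 × cos(74.1°) = 39600 × 0.2740 = 10850 km².
True area of lake: 60900 × cos(38°) = 60900 × 0.7880 = 47990 km².
Ratio = 10850 / 47990 ≈ 0.226.

0.226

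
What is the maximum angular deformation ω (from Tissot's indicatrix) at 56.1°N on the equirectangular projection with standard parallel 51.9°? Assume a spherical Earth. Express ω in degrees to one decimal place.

5.8°

The equidistant cylindrical projection with φ₀ = 51.9° has h = 1 (meridians true) and k = cos φ₀ / cos φ along parallels.
At 56.1°: h = 1.000, k = 1.106; principal scales a = 1.106, b = 1.000.
sin(ω/2) = (a − b)/(a + b) = 0.1063/2.106 = 0.05047, so ω = 2 arcsin(0.05047) ≈ 5.8°.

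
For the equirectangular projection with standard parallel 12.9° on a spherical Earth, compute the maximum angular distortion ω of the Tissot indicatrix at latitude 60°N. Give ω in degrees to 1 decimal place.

The equidistant cylindrical projection with φ₀ = 12.9° has h = 1 (meridians true) and k = cos φ₀ / cos φ along parallels.
At 60°: h = 1.000, k = 1.950; principal scales a = 1.950, b = 1.000.
sin(ω/2) = (a − b)/(a + b) = 0.9495/2.950 = 0.3219, so ω = 2 arcsin(0.3219) ≈ 37.6°.

37.6°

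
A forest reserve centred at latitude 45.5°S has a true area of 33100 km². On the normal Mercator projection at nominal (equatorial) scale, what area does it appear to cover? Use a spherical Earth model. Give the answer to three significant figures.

For Mercator, h = k = sec φ (a conformal cylindrical projection has a single point scale, 1/cos φ).
Areal scale = k² = sec²φ = 1/cos²(45.5°) = 1/0.7009² = 2.036.
Apparent area = 33100 × 2.036 ≈ 67400 km².

67400 km²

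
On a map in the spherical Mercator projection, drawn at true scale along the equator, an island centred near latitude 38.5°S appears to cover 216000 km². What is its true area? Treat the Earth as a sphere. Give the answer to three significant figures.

132000 km²

For Mercator, h = k = sec φ (a conformal cylindrical projection has a single point scale, 1/cos φ).
Areal scale = k² = sec²φ = 1/cos²(38.5°) = 1/0.7826² = 1.633.
True area = apparent / (areal scale) = 216000 / 1.633 ≈ 132000 km².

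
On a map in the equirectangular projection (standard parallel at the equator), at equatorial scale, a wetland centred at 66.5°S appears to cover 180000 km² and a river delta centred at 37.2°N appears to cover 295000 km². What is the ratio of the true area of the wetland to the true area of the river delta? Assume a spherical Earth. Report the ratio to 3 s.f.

Plate carrée has h = 1 and k = sec φ, giving areal scale sec φ; true area = (apparent area) · cos φ.
True area of wetland: 180000 × cos(66.5°) = 180000 × 0.3987 = 71770 km².
True area of river delta: 295000 × cos(37.2°) = 295000 × 0.7965 = 235000 km².
Ratio = 71770 / 235000 ≈ 0.305.

0.305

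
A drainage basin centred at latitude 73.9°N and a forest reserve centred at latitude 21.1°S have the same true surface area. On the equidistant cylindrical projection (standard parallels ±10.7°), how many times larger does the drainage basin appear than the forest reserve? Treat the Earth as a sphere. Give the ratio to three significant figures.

3.36

With standard parallel φ₀ = 10.7°, the equirectangular projection gives x = Rλ cos φ₀, y = Rφ, so h = 1 and k = cos 10.7° / cos φ.
Areal scale at 73.9°: h·k = 1.000 × 3.543 = 3.543.
Areal scale at 21.1°: h·k = 1.000 × 1.053 = 1.053.
Ratio = 3.543/1.053 ≈ 3.36.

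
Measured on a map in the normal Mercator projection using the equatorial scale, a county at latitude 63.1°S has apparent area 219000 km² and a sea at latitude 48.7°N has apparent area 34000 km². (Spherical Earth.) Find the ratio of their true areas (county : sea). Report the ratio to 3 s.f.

3.03

Mercator's areal exaggeration is sec²φ; hence true area = (apparent area) · cos²φ.
True area of county: 219000 × cos²(63.1°) = 219000 × 0.2047 = 44830 km².
True area of sea: 34000 × cos²(48.7°) = 34000 × 0.4356 = 14810 km².
Ratio = 44830 / 14810 ≈ 3.03.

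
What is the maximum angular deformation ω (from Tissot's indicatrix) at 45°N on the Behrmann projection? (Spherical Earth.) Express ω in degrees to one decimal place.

23.1°

The Behrmann projection is cylindrical equal-area with φ₀ = 30°. For cylindrical equal-area with standard parallel φ₀, h = cos φ / cos φ₀ and k = cos φ₀ / cos φ, so h·k = 1.
At 45°: h = 0.8165, k = 1.225; principal scales a = 1.225, b = 0.8165.
sin(ω/2) = (a − b)/(a + b) = 0.4082/2.041 = 0.2000, so ω = 2 arcsin(0.2000) ≈ 23.1°.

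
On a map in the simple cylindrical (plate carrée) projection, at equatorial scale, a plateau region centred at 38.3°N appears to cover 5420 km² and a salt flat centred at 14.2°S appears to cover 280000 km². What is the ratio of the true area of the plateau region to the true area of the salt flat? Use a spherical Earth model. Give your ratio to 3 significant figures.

Plate carrée has h = 1 and k = sec φ, giving areal scale sec φ; true area = (apparent area) · cos φ.
True area of plateau region: 5420 × cos(38.3°) = 5420 × 0.7848 = 4253 km².
True area of salt flat: 280000 × cos(14.2°) = 280000 × 0.9694 = 271400 km².
Ratio = 4253 / 271400 ≈ 0.0157.

0.0157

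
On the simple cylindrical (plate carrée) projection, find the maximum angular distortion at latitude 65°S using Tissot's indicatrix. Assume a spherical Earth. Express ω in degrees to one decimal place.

47.9°

For the equirectangular projection with φ₀ = 0 (plate carrée), h = 1 along meridians and k = sec φ along parallels.
At 65°: h = 1.000, k = 2.366; principal scales a = 2.366, b = 1.000.
sin(ω/2) = (a − b)/(a + b) = 1.366/3.366 = 0.4059, so ω = 2 arcsin(0.4059) ≈ 47.9°.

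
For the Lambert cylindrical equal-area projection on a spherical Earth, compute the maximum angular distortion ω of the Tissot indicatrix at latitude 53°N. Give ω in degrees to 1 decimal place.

55.8°

The Lambert cylindrical equal-area projection is the cylindrical equal-area projection with its standard parallel at the equator (φ₀ = 0). For cylindrical equal-area with standard parallel φ₀, h = cos φ / cos φ₀ and k = cos φ₀ / cos φ, so h·k = 1.
At 53°: h = 0.6018, k = 1.662; principal scales a = 1.662, b = 0.6018.
sin(ω/2) = (a − b)/(a + b) = 1.060/2.263 = 0.4682, so ω = 2 arcsin(0.4682) ≈ 55.8°.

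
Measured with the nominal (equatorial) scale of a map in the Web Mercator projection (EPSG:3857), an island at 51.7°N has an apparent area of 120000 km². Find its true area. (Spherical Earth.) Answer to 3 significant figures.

46100 km²

The Mercator projection is conformal; its linear scale factor is the same in every direction and equals sec φ = 1/cos φ.
Areal scale = k² = sec²φ = 1/cos²(51.7°) = 1/0.6198² = 2.603.
True area = apparent / (areal scale) = 120000 / 2.603 ≈ 46100 km².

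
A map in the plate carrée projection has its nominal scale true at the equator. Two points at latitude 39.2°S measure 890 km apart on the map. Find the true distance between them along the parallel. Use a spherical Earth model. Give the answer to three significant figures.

690 km

For the equirectangular projection with φ₀ = 0 (plate carrée), h = 1 along meridians and k = sec φ along parallels.
Along the parallel at 39.2°, map distances are exaggerated by k = sec 39.2° = 1.290.
True distance = 890 / 1.290 = 890 × cos 39.2° ≈ 690 km.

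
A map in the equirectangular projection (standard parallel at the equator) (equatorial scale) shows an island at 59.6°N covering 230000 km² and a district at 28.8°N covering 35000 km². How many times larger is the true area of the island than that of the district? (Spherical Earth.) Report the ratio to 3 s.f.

3.79

Plate carrée has h = 1 and k = sec φ, giving areal scale sec φ; true area = (apparent area) · cos φ.
True area of island: 230000 × cos(59.6°) = 230000 × 0.5060 = 116400 km².
True area of district: 35000 × cos(28.8°) = 35000 × 0.8763 = 30670 km².
Ratio = 116400 / 30670 ≈ 3.79.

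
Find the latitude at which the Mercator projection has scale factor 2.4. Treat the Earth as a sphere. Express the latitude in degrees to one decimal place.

65.4°

Mercator scale is k = sec φ = 1/cos φ.
1/cos φ = 2.4  ⇒  cos φ = 0.4167  ⇒  φ = arccos(0.4167) ≈ 65.4°.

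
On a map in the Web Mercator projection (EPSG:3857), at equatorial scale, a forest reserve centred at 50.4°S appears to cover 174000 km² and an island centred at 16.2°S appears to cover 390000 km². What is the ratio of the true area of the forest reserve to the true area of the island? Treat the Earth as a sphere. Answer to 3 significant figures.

Mercator's areal exaggeration is sec²φ; hence true area = (apparent area) · cos²φ.
True area of forest reserve: 174000 × cos²(50.4°) = 174000 × 0.4063 = 70700 km².
True area of island: 390000 × cos²(16.2°) = 390000 × 0.9222 = 359600 km².
Ratio = 70700 / 359600 ≈ 0.197.

0.197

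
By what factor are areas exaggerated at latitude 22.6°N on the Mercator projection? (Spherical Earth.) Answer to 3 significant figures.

1.17

The Mercator projection is conformal; its linear scale factor is the same in every direction and equals sec φ = 1/cos φ.
Areal scale = k² = sec²φ = 1/cos²(22.6°) = 1/0.9232² = 1.173.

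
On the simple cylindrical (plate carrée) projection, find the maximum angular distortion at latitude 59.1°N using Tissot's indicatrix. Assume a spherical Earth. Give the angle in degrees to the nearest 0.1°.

Plate carrée maps x = Rλ, y = Rφ. The meridian scale is h = 1 and the parallel scale is k = 1/cos φ = sec φ.
At 59.1°: h = 1.000, k = 1.947; principal scales a = 1.947, b = 1.000.
sin(ω/2) = (a − b)/(a + b) = 0.9473/2.947 = 0.3214, so ω = 2 arcsin(0.3214) ≈ 37.5°.

37.5°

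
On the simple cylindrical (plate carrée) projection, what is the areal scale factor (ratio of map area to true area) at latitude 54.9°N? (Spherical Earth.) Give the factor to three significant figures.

1.74

In the plate carrée (x = Rλ, y = Rφ), meridians are true-scale (h = 1) and parallels are stretched by k = sec φ.
Areal scale = h·k = 1 × sec φ; at 54.9°, h = 1.000, k = 1.739, so h·k = 1.739.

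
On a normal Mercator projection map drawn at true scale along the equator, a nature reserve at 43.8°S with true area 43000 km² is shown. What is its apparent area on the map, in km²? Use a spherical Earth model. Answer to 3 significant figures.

82500 km²

Mercator is conformal, so the point scale is isotropic: h = k = sec φ = 1/cos φ.
Areal scale = k² = sec²φ = 1/cos²(43.8°) = 1/0.7218² = 1.920.
Apparent area = 43000 × 1.920 ≈ 82500 km².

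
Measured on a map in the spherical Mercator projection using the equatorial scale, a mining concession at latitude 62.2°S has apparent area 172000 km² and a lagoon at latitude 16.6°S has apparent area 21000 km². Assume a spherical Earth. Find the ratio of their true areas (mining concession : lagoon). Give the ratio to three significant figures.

1.94

Mercator's areal exaggeration is sec²φ; hence true area = (apparent area) · cos²φ.
True area of mining concession: 172000 × cos²(62.2°) = 172000 × 0.2175 = 37410 km².
True area of lagoon: 21000 × cos²(16.6°) = 21000 × 0.9184 = 19290 km².
Ratio = 37410 / 19290 ≈ 1.94.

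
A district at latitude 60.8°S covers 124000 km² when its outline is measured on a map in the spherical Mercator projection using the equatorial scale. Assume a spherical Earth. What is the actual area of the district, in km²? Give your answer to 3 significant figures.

29500 km²

For Mercator, h = k = sec φ (a conformal cylindrical projection has a single point scale, 1/cos φ).
Areal scale = k² = sec²φ = 1/cos²(60.8°) = 1/0.4879² = 4.202.
True area = apparent / (areal scale) = 124000 / 4.202 ≈ 29500 km².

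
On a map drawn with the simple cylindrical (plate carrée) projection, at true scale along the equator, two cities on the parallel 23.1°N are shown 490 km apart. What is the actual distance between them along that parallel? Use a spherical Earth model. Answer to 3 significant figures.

451 km

In the plate carrée (x = Rλ, y = Rφ), meridians are true-scale (h = 1) and parallels are stretched by k = sec φ.
Along the parallel at 23.1°, map distances are exaggerated by k = sec 23.1° = 1.087.
True distance = 490 / 1.087 = 490 × cos 23.1° ≈ 451 km.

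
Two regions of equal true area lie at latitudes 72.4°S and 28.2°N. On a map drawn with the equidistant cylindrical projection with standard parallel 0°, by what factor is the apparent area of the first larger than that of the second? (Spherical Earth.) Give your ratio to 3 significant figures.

2.91

For the equirectangular projection with φ₀ = 0 (plate carrée), h = 1 along meridians and k = sec φ along parallels.
Areal scale at 72.4°: h·k = 1.000 × 3.307 = 3.307.
Areal scale at 28.2°: h·k = 1.000 × 1.135 = 1.135.
Ratio = 3.307/1.135 ≈ 2.91.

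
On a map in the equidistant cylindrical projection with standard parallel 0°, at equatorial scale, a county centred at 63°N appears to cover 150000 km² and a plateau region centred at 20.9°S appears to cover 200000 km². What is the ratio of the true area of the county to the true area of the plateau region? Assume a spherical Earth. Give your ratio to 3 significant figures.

0.364

On the plate carrée, areal scale = h·k = 1 × sec φ, so true area = apparent × cos φ.
True area of county: 150000 × cos(63°) = 150000 × 0.4540 = 68100 km².
True area of plateau region: 200000 × cos(20.9°) = 200000 × 0.9342 = 186800 km².
Ratio = 68100 / 186800 ≈ 0.364.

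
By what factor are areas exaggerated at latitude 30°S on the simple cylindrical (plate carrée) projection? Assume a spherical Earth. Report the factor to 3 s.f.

1.15

In the plate carrée (x = Rλ, y = Rφ), meridians are true-scale (h = 1) and parallels are stretched by k = sec φ.
Areal scale = h·k = 1 × sec φ; at 30°, h = 1.000, k = 1.155, so h·k = 1.155.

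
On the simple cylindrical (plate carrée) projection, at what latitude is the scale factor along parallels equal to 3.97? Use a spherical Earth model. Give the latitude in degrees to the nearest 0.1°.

75.4°

Plate carrée: h = 1, k = sec φ along parallels.
sec φ = 3.97  ⇒  cos φ = 0.2519  ⇒  φ ≈ 75.4°.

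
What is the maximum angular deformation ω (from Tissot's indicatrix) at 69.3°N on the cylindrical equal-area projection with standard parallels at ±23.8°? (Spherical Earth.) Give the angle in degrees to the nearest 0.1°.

95.5°

Cylindrical equal-area (φ₀ = 23.8°): h = cos φ / cos 23.8° along meridians, k = cos 23.8° / cos φ along parallels; h·k = 1.
At 69.3°: h = 0.3863, k = 2.588; principal scales a = 2.588, b = 0.3863.
sin(ω/2) = (a − b)/(a + b) = 2.202/2.975 = 0.7403, so ω = 2 arcsin(0.7403) ≈ 95.5°.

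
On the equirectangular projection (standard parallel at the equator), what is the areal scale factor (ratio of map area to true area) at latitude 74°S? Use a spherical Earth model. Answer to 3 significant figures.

In the plate carrée (x = Rλ, y = Rφ), meridians are true-scale (h = 1) and parallels are stretched by k = sec φ.
Areal scale = h·k = 1 × sec φ; at 74°, h = 1.000, k = 3.628, so h·k = 3.628.

3.63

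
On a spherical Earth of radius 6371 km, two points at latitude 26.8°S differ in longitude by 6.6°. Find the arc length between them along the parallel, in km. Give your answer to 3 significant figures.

Arc length along a parallel = R cos φ · Δλ (with Δλ in radians).
= 6371 × cos 26.8° × (6.6° × π/180) = 6371 × 0.8926 × 0.1152 ≈ 655 km.

655 km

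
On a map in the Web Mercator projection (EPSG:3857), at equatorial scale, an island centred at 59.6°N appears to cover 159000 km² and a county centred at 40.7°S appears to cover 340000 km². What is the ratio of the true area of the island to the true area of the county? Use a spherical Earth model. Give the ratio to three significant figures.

Since Mercator area scale is 1/cos²φ, the true area equals the apparent area multiplied by cos²φ.
True area of island: 159000 × cos²(59.6°) = 159000 × 0.2561 = 40720 km².
True area of county: 340000 × cos²(40.7°) = 340000 × 0.5748 = 195400 km².
Ratio = 40720 / 195400 ≈ 0.208.

0.208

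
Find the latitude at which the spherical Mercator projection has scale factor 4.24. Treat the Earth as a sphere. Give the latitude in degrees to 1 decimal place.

Mercator scale is k = sec φ = 1/cos φ.
1/cos φ = 4.24  ⇒  cos φ = 0.2358  ⇒  φ = arccos(0.2358) ≈ 76.4°.

76.4°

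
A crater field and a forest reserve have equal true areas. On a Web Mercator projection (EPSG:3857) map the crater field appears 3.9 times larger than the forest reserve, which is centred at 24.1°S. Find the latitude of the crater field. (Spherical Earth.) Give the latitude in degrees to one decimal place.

62.5°

Mercator areal scale is sec²φ, so apparent-area ratio = sec²φ₁ / sec²φ₂ = cos²φ₂ / cos²φ₁.
cos²φ₂ / cos²φ₁ = 3.9  ⇒  cos φ₁ = cos 24.1° / √3.9 = 0.9128/1.975 = 0.4622.
φ₁ = arccos(0.4622) ≈ 62.5°.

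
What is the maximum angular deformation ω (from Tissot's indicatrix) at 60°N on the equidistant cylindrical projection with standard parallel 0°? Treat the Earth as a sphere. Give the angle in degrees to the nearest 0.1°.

Plate carrée maps x = Rλ, y = Rφ. The meridian scale is h = 1 and the parallel scale is k = 1/cos φ = sec φ.
At 60°: h = 1.000, k = 2.000; principal scales a = 2.000, b = 1.000.
sin(ω/2) = (a − b)/(a + b) = 1.0000/3.000 = 0.3333, so ω = 2 arcsin(0.3333) ≈ 38.9°.

38.9°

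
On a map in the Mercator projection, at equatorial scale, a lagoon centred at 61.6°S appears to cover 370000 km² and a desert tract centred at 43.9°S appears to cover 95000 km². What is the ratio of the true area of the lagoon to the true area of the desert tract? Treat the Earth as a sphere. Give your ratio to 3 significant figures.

On Mercator the areal scale is sec²φ, so true area = apparent × cos²φ.
True area of lagoon: 370000 × cos²(61.6°) = 370000 × 0.2262 = 83700 km².
True area of desert tract: 95000 × cos²(43.9°) = 95000 × 0.5192 = 49320 km².
Ratio = 83700 / 49320 ≈ 1.70.

1.70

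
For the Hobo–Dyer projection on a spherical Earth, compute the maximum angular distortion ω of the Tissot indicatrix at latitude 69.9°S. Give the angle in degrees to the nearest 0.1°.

The Hobo–Dyer projection is cylindrical equal-area with φ₀ = 37.5°. Cylindrical equal-area (φ₀ = 37.5°): h = cos φ / cos 37.5° along meridians, k = cos 37.5° / cos φ along parallels; h·k = 1.
At 69.9°: h = 0.4332, k = 2.309; principal scales a = 2.309, b = 0.4332.
sin(ω/2) = (a − b)/(a + b) = 1.875/2.742 = 0.6840, so ω = 2 arcsin(0.6840) ≈ 86.3°.

86.3°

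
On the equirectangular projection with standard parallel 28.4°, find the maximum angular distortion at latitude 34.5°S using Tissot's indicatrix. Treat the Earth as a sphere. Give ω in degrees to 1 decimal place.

With standard parallel φ₀ = 28.4°, the equirectangular projection gives x = Rλ cos φ₀, y = Rφ, so h = 1 and k = cos 28.4° / cos φ.
At 34.5°: h = 1.000, k = 1.067; principal scales a = 1.067, b = 1.000.
sin(ω/2) = (a − b)/(a + b) = 0.06737/2.067 = 0.03259, so ω = 2 arcsin(0.03259) ≈ 3.7°.

3.7°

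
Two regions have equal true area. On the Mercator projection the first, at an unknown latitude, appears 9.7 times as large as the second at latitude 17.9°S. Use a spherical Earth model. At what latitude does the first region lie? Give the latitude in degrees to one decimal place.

For equal true areas on Mercator, apparent areas scale as sec²φ, so the ratio is cos²φ₂ / cos²φ₁.
cos²φ₂ / cos²φ₁ = 9.7  ⇒  cos φ₁ = cos 17.9° / √9.7 = 0.9516/3.114 = 0.3055.
φ₁ = arccos(0.3055) ≈ 72.2°.

72.2°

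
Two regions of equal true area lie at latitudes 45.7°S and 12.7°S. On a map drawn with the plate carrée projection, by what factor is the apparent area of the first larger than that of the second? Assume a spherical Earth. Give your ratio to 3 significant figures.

1.40

For the equirectangular projection with φ₀ = 0 (plate carrée), h = 1 along meridians and k = sec φ along parallels.
Areal scale at 45.7°: h·k = 1.000 × 1.432 = 1.432.
Areal scale at 12.7°: h·k = 1.000 × 1.025 = 1.025.
Ratio = 1.432/1.025 ≈ 1.40.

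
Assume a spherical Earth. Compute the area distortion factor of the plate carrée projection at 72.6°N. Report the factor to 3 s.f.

Plate carrée maps x = Rλ, y = Rφ. The meridian scale is h = 1 and the parallel scale is k = 1/cos φ = sec φ.
Areal scale = h·k = 1 × sec φ; at 72.6°, h = 1.000, k = 3.344, so h·k = 3.344.

3.34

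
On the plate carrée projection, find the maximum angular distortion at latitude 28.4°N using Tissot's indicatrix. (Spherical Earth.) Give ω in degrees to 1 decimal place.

Plate carrée maps x = Rλ, y = Rφ. The meridian scale is h = 1 and the parallel scale is k = 1/cos φ = sec φ.
At 28.4°: h = 1.000, k = 1.137; principal scales a = 1.137, b = 1.000.
sin(ω/2) = (a − b)/(a + b) = 0.1368/2.137 = 0.06403, so ω = 2 arcsin(0.06403) ≈ 7.3°.

7.3°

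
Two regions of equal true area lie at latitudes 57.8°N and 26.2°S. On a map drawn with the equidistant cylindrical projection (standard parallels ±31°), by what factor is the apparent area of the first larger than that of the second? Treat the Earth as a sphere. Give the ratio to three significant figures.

1.68

In the equirectangular projection with standard parallel φ₀ = 31° (x = Rλ cos φ₀, y = Rφ), meridians are true-scale (h = 1) and the parallel scale is k = cos φ₀ / cos φ.
Areal scale at 57.8°: h·k = 1.000 × 1.609 = 1.609.
Areal scale at 26.2°: h·k = 1.000 × 0.9553 = 0.9553.
Ratio = 1.609/0.9553 ≈ 1.68.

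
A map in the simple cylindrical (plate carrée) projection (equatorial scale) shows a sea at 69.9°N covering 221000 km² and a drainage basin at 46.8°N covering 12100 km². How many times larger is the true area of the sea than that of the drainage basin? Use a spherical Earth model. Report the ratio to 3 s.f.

Plate carrée has h = 1 and k = sec φ, giving areal scale sec φ; true area = (apparent area) · cos φ.
True area of sea: 221000 × cos(69.9°) = 221000 × 0.3437 = 75950 km².
True area of drainage basin: 12100 × cos(46.8°) = 12100 × 0.6845 = 8283 km².
Ratio = 75950 / 8283 ≈ 9.17.

9.17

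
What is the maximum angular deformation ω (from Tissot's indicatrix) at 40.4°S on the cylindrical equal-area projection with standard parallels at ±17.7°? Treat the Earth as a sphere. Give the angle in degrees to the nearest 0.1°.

25.4°

For cylindrical equal-area with standard parallel φ₀, h = cos φ / cos φ₀ and k = cos φ₀ / cos φ, so h·k = 1.
At 40.4°: h = 0.7994, k = 1.251; principal scales a = 1.251, b = 0.7994.
sin(ω/2) = (a − b)/(a + b) = 0.4516/2.050 = 0.2203, so ω = 2 arcsin(0.2203) ≈ 25.4°.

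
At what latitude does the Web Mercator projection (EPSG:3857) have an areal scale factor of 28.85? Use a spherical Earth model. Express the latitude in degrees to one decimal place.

79.3°

Mercator areal scale is sec²φ.
sec²φ = 28.85  ⇒  cos²φ = 0.03466  ⇒  cos φ = 0.1862.
φ = arccos(0.1862) ≈ 79.3°.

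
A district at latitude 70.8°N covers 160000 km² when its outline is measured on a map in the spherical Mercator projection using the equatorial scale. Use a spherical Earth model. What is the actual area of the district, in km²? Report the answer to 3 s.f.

For Mercator, h = k = sec φ (a conformal cylindrical projection has a single point scale, 1/cos φ).
Areal scale = k² = sec²φ = 1/cos²(70.8°) = 1/0.3289² = 9.246.
True area = apparent / (areal scale) = 160000 / 9.246 ≈ 17300 km².

17300 km²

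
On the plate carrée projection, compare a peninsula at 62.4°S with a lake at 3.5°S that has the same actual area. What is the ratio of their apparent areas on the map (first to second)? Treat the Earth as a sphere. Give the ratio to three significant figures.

In the plate carrée (x = Rλ, y = Rφ), meridians are true-scale (h = 1) and parallels are stretched by k = sec φ.
Areal scale at 62.4°: h·k = 1.000 × 2.158 = 2.158.
Areal scale at 3.5°: h·k = 1.000 × 1.002 = 1.002.
Ratio = 2.158/1.002 ≈ 2.15.

2.15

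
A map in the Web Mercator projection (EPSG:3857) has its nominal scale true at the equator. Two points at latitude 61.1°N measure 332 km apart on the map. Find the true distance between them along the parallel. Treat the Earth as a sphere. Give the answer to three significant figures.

The Mercator projection is conformal; its linear scale factor is the same in every direction and equals sec φ = 1/cos φ.
Along the parallel at 61.1°, map distances are exaggerated by k = sec 61.1° = 2.069.
True distance = 332 / 2.069 = 332 × cos 61.1° ≈ 160 km.

160 km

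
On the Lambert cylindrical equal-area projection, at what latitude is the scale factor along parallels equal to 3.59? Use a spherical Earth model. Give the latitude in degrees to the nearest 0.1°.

The Lambert cylindrical equal-area projection is the cylindrical equal-area projection with its standard parallel at the equator (φ₀ = 0). For cylindrical equal-area with standard parallel φ₀, h = cos φ / cos φ₀ and k = cos φ₀ / cos φ, so h·k = 1.
k = cos φ₀ / cos φ = 3.59  ⇒  cos φ = cos 0° / 3.59 = 0.2786.
φ = arccos(0.2786) ≈ 73.8°.

73.8°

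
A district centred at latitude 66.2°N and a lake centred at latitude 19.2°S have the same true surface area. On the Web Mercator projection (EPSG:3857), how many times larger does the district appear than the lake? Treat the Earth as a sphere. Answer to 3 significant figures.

On Mercator, area is exaggerated by sec²φ = 1/cos²φ.
At 66.2°: sec²(66.2°) = 1/0.4035² = 6.141.
At 19.2°: sec²(19.2°) = 1/0.9444² = 1.121.
Ratio = 6.141/1.121 = cos²(19.2°)/cos²(66.2°) ≈ 5.48.

5.48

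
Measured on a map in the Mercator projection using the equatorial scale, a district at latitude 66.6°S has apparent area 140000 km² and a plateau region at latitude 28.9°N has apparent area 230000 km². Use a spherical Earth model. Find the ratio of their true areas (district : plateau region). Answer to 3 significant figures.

Since Mercator area scale is 1/cos²φ, the true area equals the apparent area multiplied by cos²φ.
True area of district: 140000 × cos²(66.6°) = 140000 × 0.1577 = 22080 km².
True area of plateau region: 230000 × cos²(28.9°) = 230000 × 0.7664 = 176300 km².
Ratio = 22080 / 176300 ≈ 0.125.

0.125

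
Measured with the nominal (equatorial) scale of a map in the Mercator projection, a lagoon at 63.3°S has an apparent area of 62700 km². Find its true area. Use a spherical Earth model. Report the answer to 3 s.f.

12700 km²

The Mercator projection is conformal; its linear scale factor is the same in every direction and equals sec φ = 1/cos φ.
Areal scale = k² = sec²φ = 1/cos²(63.3°) = 1/0.4493² = 4.953.
True area = apparent / (areal scale) = 62700 / 4.953 ≈ 12700 km².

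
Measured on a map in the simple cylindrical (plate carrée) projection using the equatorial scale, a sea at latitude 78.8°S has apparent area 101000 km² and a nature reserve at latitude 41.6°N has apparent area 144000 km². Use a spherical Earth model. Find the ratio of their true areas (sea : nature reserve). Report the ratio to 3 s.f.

On the plate carrée, areal scale = h·k = 1 × sec φ, so true area = apparent × cos φ.
True area of sea: 101000 × cos(78.8°) = 101000 × 0.1942 = 19620 km².
True area of nature reserve: 144000 × cos(41.6°) = 144000 × 0.7478 = 107700 km².
Ratio = 19620 / 107700 ≈ 0.182.

0.182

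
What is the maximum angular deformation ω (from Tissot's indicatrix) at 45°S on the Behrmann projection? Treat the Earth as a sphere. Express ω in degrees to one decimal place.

The Behrmann projection is cylindrical equal-area with φ₀ = 30°. A cylindrical equal-area projection with standard parallel φ₀ has meridian scale h = cos φ / cos φ₀ and parallel scale k = cos φ₀ / cos φ (so areas are preserved, h·k = 1).
At 45°: h = 0.8165, k = 1.225; principal scales a = 1.225, b = 0.8165.
sin(ω/2) = (a − b)/(a + b) = 0.4082/2.041 = 0.2000, so ω = 2 arcsin(0.2000) ≈ 23.1°.

23.1°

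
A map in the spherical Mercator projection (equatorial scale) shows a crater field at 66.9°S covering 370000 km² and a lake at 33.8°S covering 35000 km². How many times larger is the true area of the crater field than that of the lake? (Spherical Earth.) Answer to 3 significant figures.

Mercator's areal exaggeration is sec²φ; hence true area = (apparent area) · cos²φ.
True area of crater field: 370000 × cos²(66.9°) = 370000 × 0.1539 = 56950 km².
True area of lake: 35000 × cos²(33.8°) = 35000 × 0.6905 = 24170 km².
Ratio = 56950 / 24170 ≈ 2.36.

2.36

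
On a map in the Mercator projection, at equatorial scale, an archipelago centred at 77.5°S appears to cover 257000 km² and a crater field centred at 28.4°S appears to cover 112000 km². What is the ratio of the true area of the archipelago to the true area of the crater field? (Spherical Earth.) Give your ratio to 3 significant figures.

Since Mercator area scale is 1/cos²φ, the true area equals the apparent area multiplied by cos²φ.
True area of archipelago: 257000 × cos²(77.5°) = 257000 × 0.04685 = 12040 km².
True area of crater field: 112000 × cos²(28.4°) = 112000 × 0.7738 = 86660 km².
Ratio = 12040 / 86660 ≈ 0.139.

0.139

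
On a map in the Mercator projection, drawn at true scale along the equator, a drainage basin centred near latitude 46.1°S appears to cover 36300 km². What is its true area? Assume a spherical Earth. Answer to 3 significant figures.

Mercator is conformal, so the point scale is isotropic: h = k = sec φ = 1/cos φ.
Areal scale = k² = sec²φ = 1/cos²(46.1°) = 1/0.6934² = 2.080.
True area = apparent / (areal scale) = 36300 / 2.080 ≈ 17500 km².

17500 km²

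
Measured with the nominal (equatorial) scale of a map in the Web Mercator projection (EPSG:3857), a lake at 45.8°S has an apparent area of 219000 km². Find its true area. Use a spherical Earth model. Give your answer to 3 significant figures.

106000 km²

The Mercator projection is conformal; its linear scale factor is the same in every direction and equals sec φ = 1/cos φ.
Areal scale = k² = sec²φ = 1/cos²(45.8°) = 1/0.6972² = 2.057.
True area = apparent / (areal scale) = 219000 / 2.057 ≈ 106000 km².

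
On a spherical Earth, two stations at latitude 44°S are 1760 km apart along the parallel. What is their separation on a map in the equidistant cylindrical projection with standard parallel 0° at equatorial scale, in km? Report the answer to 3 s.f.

In the plate carrée (x = Rλ, y = Rφ), meridians are true-scale (h = 1) and parallels are stretched by k = sec φ.
Along the parallel, k = sec 44° = 1/0.7193 = 1.390.
Map distance = 1760 × 1.390 ≈ 2450 km.

2450 km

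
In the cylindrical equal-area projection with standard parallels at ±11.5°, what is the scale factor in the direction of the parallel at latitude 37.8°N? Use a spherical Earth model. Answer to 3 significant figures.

Cylindrical equal-area (φ₀ = 11.5°): h = cos φ / cos 11.5° along meridians, k = cos 11.5° / cos φ along parallels; h·k = 1.
k = cos 11.5° / cos 37.8° = 0.9799/0.7902 = 1.240.

1.24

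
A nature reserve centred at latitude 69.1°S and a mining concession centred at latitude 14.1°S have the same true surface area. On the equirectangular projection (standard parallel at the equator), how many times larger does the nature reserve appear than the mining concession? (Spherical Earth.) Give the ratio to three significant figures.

2.72

For the equirectangular projection with φ₀ = 0 (plate carrée), h = 1 along meridians and k = sec φ along parallels.
Areal scale at 69.1°: h·k = 1.000 × 2.803 = 2.803.
Areal scale at 14.1°: h·k = 1.000 × 1.031 = 1.031.
Ratio = 2.803/1.031 ≈ 2.72.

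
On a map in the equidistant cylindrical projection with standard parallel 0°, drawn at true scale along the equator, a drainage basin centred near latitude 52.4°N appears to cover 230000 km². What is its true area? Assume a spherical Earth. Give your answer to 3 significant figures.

140000 km²

In the plate carrée (x = Rλ, y = Rφ), meridians are true-scale (h = 1) and parallels are stretched by k = sec φ.
Areal scale = h·k = 1 × sec φ; at 52.4°, h = 1.000, k = 1.639, so h·k = 1.639.
True area = apparent / (areal scale) = 230000 / 1.639 ≈ 140000 km².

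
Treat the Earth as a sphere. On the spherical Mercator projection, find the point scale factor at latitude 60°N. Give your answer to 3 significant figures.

2.00

Mercator is conformal, so the point scale is isotropic: h = k = sec φ = 1/cos φ.
k = 1/cos 60° = 1/0.5000 = 2.000.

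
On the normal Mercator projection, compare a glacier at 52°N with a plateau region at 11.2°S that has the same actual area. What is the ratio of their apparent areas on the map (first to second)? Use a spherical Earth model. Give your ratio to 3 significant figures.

Mercator areal scale is sec²φ.
At 52°: sec²(52°) = 1/0.6157² = 2.638.
At 11.2°: sec²(11.2°) = 1/0.9810² = 1.039.
Ratio = 2.638/1.039 = cos²(11.2°)/cos²(52°) ≈ 2.54.

2.54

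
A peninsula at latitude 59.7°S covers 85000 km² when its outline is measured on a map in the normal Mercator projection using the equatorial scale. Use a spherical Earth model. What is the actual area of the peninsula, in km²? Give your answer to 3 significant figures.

21600 km²

For Mercator, h = k = sec φ (a conformal cylindrical projection has a single point scale, 1/cos φ).
Areal scale = k² = sec²φ = 1/cos²(59.7°) = 1/0.5045² = 3.929.
True area = apparent / (areal scale) = 85000 / 3.929 ≈ 21600 km².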